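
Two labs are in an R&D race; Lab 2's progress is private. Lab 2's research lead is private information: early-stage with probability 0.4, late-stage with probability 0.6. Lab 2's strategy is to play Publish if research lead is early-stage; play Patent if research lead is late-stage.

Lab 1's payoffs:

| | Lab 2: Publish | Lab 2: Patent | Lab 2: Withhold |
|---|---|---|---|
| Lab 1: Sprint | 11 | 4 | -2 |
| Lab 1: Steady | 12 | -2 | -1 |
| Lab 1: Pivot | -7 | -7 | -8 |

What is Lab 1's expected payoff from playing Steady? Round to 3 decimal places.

Take the expectation over Lab 2's research lead, weighting each type's action by its prior probability.
E[Steady] = 0.4·12 + 0.6·(-2) = 4.8 + (-1.2) = 3.6

3.600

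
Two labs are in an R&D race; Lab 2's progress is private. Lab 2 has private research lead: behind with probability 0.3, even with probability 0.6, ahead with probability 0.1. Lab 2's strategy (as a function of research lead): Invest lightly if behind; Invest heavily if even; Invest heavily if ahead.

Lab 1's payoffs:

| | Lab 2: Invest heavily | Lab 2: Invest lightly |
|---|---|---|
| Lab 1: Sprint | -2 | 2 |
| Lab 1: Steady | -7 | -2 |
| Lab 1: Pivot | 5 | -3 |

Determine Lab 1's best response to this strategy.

Pivot

E[Sprint] = 0.3·(2) + 0.6·(-2) + 0.1·(-2) = -0.8
E[Steady] = 0.3·(-2) + 0.6·(-7) + 0.1·(-7) = -5.5
E[Pivot] = 0.3·(-3) + 0.6·(5) + 0.1·(5) = 2.6
Best response: Pivot (2.6 is the largest).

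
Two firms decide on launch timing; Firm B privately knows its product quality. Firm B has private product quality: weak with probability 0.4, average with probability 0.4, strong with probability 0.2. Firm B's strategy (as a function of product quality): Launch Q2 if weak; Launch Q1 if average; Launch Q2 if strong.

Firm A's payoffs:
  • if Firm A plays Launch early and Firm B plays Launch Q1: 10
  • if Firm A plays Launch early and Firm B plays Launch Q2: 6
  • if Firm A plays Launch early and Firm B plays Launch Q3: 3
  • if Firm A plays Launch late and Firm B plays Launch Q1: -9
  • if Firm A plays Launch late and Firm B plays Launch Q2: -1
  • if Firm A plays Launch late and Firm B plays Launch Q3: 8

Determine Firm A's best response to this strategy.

Compute Firm A's expected payoff for each action, taking the expectation over Firm B's type.
E[Launch early] = 0.4·(6) + 0.4·(10) + 0.2·(6) = 7.6
E[Launch late] = 0.4·(-1) + 0.4·(-9) + 0.2·(-1) = -4.2
Best response: Launch early (7.6 is the largest).

Launch early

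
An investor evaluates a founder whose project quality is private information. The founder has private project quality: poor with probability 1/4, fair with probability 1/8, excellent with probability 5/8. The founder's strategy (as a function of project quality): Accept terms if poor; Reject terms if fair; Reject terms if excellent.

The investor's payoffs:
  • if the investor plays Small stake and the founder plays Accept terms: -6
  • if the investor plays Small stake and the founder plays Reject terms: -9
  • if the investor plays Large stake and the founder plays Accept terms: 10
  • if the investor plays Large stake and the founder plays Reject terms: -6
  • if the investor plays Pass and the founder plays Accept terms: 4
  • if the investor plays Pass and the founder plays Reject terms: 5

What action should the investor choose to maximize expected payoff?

E[Small stake] = 1/4·(-6) + 1/8·(-9) + 5/8·(-9) = -33/4
E[Large stake] = 1/4·(10) + 1/8·(-6) + 5/8·(-6) = -2
E[Pass] = 1/4·(4) + 1/8·(5) + 5/8·(5) = 19/4
Best response: Pass (19/4 is the largest).

Pass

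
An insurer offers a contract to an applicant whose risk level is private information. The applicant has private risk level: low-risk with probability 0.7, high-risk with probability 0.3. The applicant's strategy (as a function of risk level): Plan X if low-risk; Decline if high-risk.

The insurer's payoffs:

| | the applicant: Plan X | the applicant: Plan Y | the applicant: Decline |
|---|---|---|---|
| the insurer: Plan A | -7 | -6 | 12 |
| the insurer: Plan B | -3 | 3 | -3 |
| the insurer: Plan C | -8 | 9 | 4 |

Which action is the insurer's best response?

Plan A

Compute the insurer's expected payoff for each action, taking the expectation over the applicant's type.
E[Plan A] = 0.7·(-7) + 0.3·(12) = -1.3
E[Plan B] = 0.7·(-3) + 0.3·(-3) = -3
E[Plan C] = 0.7·(-8) + 0.3·(4) = -4.4
Best response: Plan A (-1.3 is the largest).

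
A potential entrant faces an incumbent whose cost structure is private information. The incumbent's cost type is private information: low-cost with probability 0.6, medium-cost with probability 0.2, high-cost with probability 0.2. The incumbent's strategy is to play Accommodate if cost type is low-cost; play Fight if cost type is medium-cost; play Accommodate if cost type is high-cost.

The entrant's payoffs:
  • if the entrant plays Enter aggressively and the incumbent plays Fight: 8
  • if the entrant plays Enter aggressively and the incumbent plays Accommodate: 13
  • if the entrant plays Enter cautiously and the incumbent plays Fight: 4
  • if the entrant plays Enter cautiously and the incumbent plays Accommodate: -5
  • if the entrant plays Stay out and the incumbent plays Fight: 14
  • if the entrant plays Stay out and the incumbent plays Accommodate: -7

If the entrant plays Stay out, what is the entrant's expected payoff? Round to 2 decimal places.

E[Stay out] = 0.6·(-7) + 0.2·14 + 0.2·(-7) = (-4.2) + 2.8 + (-1.4) = -2.8

-2.80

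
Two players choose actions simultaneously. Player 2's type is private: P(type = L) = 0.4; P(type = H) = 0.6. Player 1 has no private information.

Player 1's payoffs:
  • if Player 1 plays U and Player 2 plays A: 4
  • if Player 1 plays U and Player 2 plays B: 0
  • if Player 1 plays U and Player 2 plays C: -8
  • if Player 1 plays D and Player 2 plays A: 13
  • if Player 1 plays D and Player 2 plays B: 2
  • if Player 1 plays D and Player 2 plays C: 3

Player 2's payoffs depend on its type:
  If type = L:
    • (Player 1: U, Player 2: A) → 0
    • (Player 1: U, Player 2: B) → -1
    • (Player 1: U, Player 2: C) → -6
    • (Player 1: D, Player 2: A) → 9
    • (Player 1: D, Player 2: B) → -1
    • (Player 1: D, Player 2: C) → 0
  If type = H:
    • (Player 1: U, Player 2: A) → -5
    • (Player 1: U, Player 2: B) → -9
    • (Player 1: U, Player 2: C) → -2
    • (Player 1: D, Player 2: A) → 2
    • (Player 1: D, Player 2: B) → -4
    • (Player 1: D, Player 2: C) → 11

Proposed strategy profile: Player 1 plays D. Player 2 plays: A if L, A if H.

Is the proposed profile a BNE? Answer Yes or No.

Player 1 plays D: E[D] = 0.4·(13) + 0.6·(13) = 13; E[U] = 4. Best-responding. ✓
Player 2 (type L), facing D: A gives 9, B gives -1, C gives 0. Proposed A is best. ✓
Player 2 (type H), facing D: A gives 2, B gives -4, C gives 11. Proposed A is not best — profitable deviation exists. ✗

No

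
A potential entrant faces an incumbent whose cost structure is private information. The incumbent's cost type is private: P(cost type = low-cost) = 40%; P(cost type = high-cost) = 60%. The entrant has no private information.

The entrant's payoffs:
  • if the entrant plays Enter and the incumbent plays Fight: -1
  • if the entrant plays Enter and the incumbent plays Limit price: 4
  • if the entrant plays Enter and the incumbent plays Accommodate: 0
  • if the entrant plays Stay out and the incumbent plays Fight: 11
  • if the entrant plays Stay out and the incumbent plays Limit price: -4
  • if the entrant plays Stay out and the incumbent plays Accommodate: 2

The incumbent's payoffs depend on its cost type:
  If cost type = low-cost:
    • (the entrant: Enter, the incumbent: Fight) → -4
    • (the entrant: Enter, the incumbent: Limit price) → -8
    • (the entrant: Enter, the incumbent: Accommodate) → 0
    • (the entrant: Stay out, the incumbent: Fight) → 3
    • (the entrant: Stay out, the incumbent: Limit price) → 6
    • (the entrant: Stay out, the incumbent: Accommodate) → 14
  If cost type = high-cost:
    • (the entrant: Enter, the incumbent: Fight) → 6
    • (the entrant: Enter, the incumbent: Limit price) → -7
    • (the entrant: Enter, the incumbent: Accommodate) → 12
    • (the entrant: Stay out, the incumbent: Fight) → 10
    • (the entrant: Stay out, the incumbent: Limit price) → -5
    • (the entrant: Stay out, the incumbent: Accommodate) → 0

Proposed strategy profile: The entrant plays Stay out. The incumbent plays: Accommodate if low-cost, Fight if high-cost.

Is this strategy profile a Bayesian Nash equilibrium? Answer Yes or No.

The entrant plays Stay out: E[Stay out] = 0.4·(2) + 0.6·(11) = 7.4; E[Enter] = -0.6. Best-responding. ✓
The incumbent (cost type low-cost), facing Stay out: Fight gives 3, Limit price gives 6, Accommodate gives 14. Proposed Accommodate is best. ✓
The incumbent (cost type high-cost), facing Stay out: Fight gives 10, Limit price gives -5, Accommodate gives 0. Proposed Fight is best. ✓

Yes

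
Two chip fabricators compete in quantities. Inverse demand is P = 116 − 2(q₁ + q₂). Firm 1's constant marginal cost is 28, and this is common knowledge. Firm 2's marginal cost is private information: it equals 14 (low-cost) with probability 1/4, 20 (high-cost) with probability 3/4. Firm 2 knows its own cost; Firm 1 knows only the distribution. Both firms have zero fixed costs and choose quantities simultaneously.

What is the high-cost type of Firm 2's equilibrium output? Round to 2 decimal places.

Type-c best response for Firm 2: q₂(c) = (116 − c)/4 − q₁/2.
Firm 1 maximizes expected profit; its first-order condition is 116 − 4q₁ − 2E[q₂] − 28 = 0.
Substituting E[q₂] and solving: E[c₂] = 18.5, so q₁ = (116 − 2·28 + 18.5)/6 = 13.0833.
q₂(high-cost) = (116 − 20 − 2·13.0833)/4 = 17.4583.

17.46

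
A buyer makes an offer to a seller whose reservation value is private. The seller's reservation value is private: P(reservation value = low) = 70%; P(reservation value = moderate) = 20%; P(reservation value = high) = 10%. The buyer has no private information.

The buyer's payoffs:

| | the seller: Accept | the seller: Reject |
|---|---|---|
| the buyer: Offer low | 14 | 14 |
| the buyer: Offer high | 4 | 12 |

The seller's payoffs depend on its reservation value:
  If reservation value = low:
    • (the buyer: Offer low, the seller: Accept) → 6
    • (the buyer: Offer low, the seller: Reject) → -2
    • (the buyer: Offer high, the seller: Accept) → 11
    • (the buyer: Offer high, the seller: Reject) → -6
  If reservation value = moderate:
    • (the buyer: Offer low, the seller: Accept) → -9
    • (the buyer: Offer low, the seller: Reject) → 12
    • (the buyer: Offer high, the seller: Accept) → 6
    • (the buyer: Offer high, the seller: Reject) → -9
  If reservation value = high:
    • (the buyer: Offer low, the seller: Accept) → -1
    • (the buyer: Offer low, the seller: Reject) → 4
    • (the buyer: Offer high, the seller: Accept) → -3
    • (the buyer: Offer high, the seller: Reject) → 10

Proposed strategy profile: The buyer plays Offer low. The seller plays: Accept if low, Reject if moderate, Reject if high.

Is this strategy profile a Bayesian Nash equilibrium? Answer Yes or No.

Yes

The buyer plays Offer low: E[Offer low] = 0.7·(14) + 0.2·(14) + 0.1·(14) = 14; E[Offer high] = 6.4. Best-responding. ✓
The seller (reservation value low), facing Offer low: Accept gives 6, Reject gives -2. Proposed Accept is best. ✓
The seller (reservation value moderate), facing Offer low: Accept gives -9, Reject gives 12. Proposed Reject is best. ✓
The seller (reservation value high), facing Offer low: Accept gives -1, Reject gives 4. Proposed Reject is best. ✓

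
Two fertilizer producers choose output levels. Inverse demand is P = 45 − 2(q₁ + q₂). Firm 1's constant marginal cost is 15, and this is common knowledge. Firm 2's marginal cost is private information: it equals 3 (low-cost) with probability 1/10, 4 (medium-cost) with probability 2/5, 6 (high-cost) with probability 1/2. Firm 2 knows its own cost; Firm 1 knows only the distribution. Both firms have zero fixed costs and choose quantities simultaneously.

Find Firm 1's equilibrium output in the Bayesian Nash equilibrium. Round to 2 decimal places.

3.32

Firm 2 with cost c maximizes (45 − 2(q₁+q₂) − c)·q₂, giving q₂(c) = (45 − c − 2q₁)/4.
E[c₂] = 1/10·3 + 2/5·4 + 1/2·6 = 4.9
Firm 1's FOC against E[q₂] yields q₁ = (45 − 2·15 + E[c₂])/6 = (45 − 30 + 4.9)/6 = 3.31667.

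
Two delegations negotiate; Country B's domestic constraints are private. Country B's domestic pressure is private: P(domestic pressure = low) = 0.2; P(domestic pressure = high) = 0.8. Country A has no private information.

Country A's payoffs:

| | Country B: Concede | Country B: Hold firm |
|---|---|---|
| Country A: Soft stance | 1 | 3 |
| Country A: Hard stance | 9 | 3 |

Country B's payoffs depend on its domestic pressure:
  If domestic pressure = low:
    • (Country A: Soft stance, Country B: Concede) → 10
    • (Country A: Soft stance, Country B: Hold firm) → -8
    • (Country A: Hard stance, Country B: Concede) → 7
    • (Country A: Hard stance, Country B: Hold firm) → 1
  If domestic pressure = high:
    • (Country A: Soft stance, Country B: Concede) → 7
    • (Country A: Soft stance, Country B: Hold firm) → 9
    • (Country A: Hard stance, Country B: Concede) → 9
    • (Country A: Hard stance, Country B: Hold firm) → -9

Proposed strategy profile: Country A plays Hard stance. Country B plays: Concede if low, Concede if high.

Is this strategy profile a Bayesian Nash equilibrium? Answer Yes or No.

Country A plays Hard stance: E[Hard stance] = 0.2·(9) + 0.8·(9) = 9; E[Soft stance] = 1. Best-responding. ✓
Country B (domestic pressure low), facing Hard stance: Concede gives 7, Hold firm gives 1. Proposed Concede is best. ✓
Country B (domestic pressure high), facing Hard stance: Concede gives 9, Hold firm gives -9. Proposed Concede is best. ✓

Yes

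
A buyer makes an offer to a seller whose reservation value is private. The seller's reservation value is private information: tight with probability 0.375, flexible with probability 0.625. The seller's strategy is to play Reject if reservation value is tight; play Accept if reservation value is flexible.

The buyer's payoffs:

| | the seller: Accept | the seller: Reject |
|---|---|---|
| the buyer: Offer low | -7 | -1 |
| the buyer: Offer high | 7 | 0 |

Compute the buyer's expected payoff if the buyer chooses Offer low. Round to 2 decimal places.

-4.75

Take the expectation over the seller's reservation value, weighting each type's action by its prior probability.
E[Offer low] = 0.375·(-1) + 0.625·(-7) = (-0.375) + (-4.375) = -4.75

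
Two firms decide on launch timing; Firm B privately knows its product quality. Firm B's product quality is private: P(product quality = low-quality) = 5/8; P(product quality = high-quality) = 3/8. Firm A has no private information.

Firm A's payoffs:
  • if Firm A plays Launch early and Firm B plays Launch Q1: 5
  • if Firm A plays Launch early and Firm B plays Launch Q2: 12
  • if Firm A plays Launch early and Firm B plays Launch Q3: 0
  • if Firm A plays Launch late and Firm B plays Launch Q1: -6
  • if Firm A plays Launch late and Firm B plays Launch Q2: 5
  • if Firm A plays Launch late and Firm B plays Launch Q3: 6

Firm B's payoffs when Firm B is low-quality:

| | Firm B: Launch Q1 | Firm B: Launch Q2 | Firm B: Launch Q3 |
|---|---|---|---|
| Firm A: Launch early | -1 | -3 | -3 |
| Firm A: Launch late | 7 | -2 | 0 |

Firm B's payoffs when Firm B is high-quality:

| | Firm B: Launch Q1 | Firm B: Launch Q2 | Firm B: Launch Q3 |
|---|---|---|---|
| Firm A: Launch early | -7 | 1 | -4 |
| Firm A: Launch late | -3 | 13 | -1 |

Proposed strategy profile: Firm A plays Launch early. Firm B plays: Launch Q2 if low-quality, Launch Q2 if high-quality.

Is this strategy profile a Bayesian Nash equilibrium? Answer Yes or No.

A profile is a BNE iff every type of every player is best-responding given beliefs about the other side.
Firm A plays Launch early: E[Launch early] = 5/8·(12) + 3/8·(12) = 12; E[Launch late] = 5. Best-responding. ✓
Firm B (product quality low-quality), facing Launch early: Launch Q1 gives -1, Launch Q2 gives -3, Launch Q3 gives -3. Proposed Launch Q2 is not best — profitable deviation exists. ✗
Firm B (product quality high-quality), facing Launch early: Launch Q1 gives -7, Launch Q2 gives 1, Launch Q3 gives -4. Proposed Launch Q2 is best. ✓

No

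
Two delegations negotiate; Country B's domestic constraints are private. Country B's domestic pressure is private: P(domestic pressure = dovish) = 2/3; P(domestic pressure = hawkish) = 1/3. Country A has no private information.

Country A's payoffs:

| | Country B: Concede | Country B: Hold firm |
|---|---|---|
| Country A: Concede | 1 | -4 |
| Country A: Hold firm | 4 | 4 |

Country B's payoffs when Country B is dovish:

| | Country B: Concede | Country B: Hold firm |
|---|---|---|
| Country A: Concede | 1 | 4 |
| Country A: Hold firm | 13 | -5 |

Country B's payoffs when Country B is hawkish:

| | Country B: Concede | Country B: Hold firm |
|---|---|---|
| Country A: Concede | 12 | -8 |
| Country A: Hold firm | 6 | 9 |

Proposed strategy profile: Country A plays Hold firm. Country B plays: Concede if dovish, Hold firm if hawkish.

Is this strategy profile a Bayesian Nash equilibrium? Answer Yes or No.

Yes

Country A plays Hold firm: E[Hold firm] = 2/3·(4) + 1/3·(4) = 4; E[Concede] = -2/3. Best-responding. ✓
Country B (domestic pressure dovish), facing Hold firm: Concede gives 13, Hold firm gives -5. Proposed Concede is best. ✓
Country B (domestic pressure hawkish), facing Hold firm: Concede gives 6, Hold firm gives 9. Proposed Hold firm is best. ✓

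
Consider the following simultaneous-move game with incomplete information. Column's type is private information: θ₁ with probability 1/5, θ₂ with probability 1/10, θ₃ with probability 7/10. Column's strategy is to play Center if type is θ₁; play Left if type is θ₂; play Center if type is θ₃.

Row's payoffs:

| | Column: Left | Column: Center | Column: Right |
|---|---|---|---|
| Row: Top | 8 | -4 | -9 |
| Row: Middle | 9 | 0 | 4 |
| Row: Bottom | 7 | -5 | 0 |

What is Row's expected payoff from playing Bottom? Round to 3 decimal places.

Take the expectation over Column's type, weighting each type's action by its prior probability.
E[Bottom] = 1/5·(-5) + 1/10·7 + 7/10·(-5) = (-1) + 7/10 + (-7/2) = -19/5

-3.800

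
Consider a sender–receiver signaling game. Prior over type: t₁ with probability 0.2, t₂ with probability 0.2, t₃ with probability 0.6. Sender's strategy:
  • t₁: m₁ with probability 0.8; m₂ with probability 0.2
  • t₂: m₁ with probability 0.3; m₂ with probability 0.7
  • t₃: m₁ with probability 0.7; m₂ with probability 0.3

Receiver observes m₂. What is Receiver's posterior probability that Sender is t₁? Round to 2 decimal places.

0.11

P(m₂) = 0.2·0.2 + 0.2·0.7 + 0.6·0.3 = 0.36
P(t₁ | m₂) = (0.2·0.2) / 0.36 = 0.04 / 0.36 = 0.111111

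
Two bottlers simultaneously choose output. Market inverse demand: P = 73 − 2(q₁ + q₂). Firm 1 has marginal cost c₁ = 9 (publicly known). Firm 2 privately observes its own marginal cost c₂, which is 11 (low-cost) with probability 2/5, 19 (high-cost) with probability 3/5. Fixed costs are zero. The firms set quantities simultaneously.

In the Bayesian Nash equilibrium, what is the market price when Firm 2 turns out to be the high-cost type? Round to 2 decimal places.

Type-c best response for Firm 2: q₂(c) = (73 − c)/4 − q₁/2.
Firm 1 maximizes expected profit; its first-order condition is 73 − 4q₁ − 2E[q₂] − 9 = 0.
Substituting E[q₂] and solving: E[c₂] = 15.8, so q₁ = (73 − 2·9 + 15.8)/6 = 11.8.
q₂(high-cost) = 7.6, so P = 73 − 2·(11.8 + 7.6) = 34.2.

34.20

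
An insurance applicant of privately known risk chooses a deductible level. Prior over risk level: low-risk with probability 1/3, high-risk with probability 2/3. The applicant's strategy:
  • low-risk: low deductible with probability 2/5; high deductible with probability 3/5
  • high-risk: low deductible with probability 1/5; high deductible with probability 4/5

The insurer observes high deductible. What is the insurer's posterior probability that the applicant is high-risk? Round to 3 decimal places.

Apply Bayes' rule using the sender's strategy as the likelihood.
P(high deductible) = (1/3)·(3/5) + (2/3)·(4/5) = 11/15
P(high-risk | high deductible) = ((2/3)·(4/5)) / (11/15) = (8/15) / (11/15) = 8/11

0.727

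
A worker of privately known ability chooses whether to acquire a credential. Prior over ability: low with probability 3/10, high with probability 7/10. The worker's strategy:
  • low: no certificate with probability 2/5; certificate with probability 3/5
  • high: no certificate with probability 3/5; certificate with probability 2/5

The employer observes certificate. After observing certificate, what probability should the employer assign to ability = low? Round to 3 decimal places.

P(certificate) = (3/10)·(3/5) + (7/10)·(2/5) = 23/50
P(low | certificate) = ((3/10)·(3/5)) / (23/50) = (9/50) / (23/50) = 9/23

0.391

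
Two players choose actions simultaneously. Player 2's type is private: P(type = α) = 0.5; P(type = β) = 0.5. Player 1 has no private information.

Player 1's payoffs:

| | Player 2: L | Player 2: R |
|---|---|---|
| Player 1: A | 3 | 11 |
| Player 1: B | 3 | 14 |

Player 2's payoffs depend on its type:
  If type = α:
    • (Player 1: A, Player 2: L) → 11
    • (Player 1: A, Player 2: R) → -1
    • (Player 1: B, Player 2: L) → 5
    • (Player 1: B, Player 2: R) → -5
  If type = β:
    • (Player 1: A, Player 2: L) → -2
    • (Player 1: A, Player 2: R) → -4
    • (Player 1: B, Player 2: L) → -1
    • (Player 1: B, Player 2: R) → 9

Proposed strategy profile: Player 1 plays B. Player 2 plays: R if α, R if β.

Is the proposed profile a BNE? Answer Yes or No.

Player 1 plays B: E[B] = 0.5·(14) + 0.5·(14) = 14; E[A] = 11. Best-responding. ✓
Player 2 (type α), facing B: L gives 5, R gives -5. Proposed R is not best — profitable deviation exists. ✗
Player 2 (type β), facing B: L gives -1, R gives 9. Proposed R is best. ✓

No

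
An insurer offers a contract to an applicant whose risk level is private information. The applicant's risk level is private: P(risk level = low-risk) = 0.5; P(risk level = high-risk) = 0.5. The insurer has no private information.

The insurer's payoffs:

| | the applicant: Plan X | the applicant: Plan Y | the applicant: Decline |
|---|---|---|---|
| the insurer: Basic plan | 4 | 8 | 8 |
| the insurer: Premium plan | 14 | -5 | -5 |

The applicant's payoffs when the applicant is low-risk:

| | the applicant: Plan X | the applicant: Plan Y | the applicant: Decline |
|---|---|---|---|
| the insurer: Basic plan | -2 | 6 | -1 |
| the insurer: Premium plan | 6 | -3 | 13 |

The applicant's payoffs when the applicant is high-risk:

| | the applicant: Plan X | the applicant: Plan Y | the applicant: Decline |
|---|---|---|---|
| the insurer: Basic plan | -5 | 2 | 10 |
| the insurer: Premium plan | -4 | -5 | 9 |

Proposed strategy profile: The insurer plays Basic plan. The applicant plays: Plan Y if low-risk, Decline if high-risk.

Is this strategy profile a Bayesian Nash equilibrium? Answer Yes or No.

The insurer plays Basic plan: E[Basic plan] = 0.5·(8) + 0.5·(8) = 8; E[Premium plan] = -5. Best-responding. ✓
The applicant (risk level low-risk), facing Basic plan: Plan X gives -2, Plan Y gives 6, Decline gives -1. Proposed Plan Y is best. ✓
The applicant (risk level high-risk), facing Basic plan: Plan X gives -5, Plan Y gives 2, Decline gives 10. Proposed Decline is best. ✓

Yes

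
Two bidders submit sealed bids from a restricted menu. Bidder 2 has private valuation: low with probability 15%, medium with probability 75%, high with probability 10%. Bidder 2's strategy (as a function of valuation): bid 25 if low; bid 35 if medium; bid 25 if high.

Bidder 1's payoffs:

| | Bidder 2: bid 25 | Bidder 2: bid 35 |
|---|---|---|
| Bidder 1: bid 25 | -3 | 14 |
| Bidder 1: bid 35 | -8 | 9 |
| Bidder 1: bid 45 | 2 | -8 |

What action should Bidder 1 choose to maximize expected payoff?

bid 25

Compute Bidder 1's expected payoff for each action, taking the expectation over Bidder 2's type.
E[bid 25] = 0.15·(-3) + 0.75·(14) + 0.1·(-3) = 9.75
E[bid 35] = 0.15·(-8) + 0.75·(9) + 0.1·(-8) = 4.75
E[bid 45] = 0.15·(2) + 0.75·(-8) + 0.1·(2) = -5.5
Best response: bid 25 (9.75 is the largest).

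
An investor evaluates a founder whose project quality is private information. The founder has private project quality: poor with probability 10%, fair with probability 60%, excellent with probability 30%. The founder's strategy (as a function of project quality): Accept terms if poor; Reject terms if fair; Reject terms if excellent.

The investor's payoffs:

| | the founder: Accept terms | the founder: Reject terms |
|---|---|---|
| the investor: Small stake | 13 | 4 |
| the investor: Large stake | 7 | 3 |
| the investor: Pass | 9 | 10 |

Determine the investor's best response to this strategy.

Pass

E[Small stake] = 0.1·(13) + 0.6·(4) + 0.3·(4) = 4.9
E[Large stake] = 0.1·(7) + 0.6·(3) + 0.3·(3) = 3.4
E[Pass] = 0.1·(9) + 0.6·(10) + 0.3·(10) = 9.9
Best response: Pass (9.9 is the largest).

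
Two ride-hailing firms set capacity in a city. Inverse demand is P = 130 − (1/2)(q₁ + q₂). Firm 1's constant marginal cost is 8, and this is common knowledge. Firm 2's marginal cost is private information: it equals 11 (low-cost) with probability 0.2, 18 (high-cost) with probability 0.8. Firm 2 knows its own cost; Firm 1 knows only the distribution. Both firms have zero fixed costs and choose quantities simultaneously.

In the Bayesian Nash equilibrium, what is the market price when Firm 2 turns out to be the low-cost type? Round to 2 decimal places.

48.73

Type-c best response for Firm 2: q₂(c) = (130 − c) − q₁/2.
Firm 1 maximizes expected profit; its first-order condition is 130 − q₁ − (1/2)E[q₂] − 8 = 0.
Substituting E[q₂] and solving: E[c₂] = 16.6, so q₁ = (130 − 2·8 + 16.6)/(3/2) = 87.0667.
q₂(low-cost) = 75.4667, so P = 130 − (1/2)·(87.0667 + 75.4667) = 48.7333.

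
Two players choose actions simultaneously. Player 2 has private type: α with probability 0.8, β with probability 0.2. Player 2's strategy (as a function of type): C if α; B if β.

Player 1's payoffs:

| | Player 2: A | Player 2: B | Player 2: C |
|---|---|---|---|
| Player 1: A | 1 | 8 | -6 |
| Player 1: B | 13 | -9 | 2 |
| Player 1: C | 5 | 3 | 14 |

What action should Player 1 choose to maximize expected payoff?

C

E[A] = 0.8·(-6) + 0.2·(8) = -3.2
E[B] = 0.8·(2) + 0.2·(-9) = -0.2
E[C] = 0.8·(14) + 0.2·(3) = 11.8
Best response: C (11.8 is the largest).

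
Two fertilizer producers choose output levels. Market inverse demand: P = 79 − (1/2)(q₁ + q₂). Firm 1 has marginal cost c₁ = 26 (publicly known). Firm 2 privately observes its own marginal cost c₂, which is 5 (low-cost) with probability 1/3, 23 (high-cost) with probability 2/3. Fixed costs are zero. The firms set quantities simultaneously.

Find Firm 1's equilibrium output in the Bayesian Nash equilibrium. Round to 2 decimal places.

29.33

Firm 2 with cost c maximizes (79 − (1/2)(q₁+q₂) − c)·q₂, giving q₂(c) = (79 − c − (1/2)q₁).
E[c₂] = 1/3·5 + 2/3·23 = 17
Firm 1's FOC against E[q₂] yields q₁ = (79 − 2·26 + E[c₂])/(3/2) = (79 − 52 + 17)/(3/2) = 29.3333.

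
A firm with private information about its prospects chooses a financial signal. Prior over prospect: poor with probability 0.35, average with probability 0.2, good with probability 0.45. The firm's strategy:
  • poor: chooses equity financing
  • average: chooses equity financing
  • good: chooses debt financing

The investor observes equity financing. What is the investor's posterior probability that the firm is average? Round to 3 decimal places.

0.364

P(equity financing) = 0.35·1 + 0.2·1 + 0.45·0 = 0.55
P(average | equity financing) = (0.2·1) / 0.55 = 0.2 / 0.55 = 0.363636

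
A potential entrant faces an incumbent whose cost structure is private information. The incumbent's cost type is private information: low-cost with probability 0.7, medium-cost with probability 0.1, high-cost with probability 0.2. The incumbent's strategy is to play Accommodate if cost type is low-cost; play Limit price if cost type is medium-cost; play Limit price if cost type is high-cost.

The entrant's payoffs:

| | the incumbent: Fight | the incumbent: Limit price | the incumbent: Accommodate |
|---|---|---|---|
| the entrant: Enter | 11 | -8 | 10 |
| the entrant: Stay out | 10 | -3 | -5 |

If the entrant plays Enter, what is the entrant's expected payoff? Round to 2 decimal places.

4.60

E[Enter] = 0.7·10 + 0.1·(-8) + 0.2·(-8) = 7 + (-0.8) + (-1.6) = 4.6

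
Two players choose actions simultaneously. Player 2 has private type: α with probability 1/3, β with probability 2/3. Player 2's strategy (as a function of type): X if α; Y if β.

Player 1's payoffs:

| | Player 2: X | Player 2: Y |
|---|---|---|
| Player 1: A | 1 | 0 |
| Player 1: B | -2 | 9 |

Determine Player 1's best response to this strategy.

B

Compute Player 1's expected payoff for each action, taking the expectation over Player 2's type.
E[A] = 1/3·(1) + 2/3·(0) = 1/3
E[B] = 1/3·(-2) + 2/3·(9) = 16/3
Best response: B (16/3 is the largest).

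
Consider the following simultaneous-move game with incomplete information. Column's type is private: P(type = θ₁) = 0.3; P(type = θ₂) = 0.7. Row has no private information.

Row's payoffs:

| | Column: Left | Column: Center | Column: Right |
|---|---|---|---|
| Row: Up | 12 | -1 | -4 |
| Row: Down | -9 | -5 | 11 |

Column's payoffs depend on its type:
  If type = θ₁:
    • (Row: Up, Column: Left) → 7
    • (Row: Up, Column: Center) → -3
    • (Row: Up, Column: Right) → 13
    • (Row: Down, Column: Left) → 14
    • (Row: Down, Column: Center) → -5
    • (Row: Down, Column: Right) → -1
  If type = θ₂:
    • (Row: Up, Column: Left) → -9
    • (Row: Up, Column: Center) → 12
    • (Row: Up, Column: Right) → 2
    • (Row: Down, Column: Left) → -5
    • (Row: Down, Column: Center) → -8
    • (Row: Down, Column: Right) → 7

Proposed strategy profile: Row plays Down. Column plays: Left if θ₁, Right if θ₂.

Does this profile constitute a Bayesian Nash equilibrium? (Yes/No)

Row plays Down: E[Down] = 0.3·(-9) + 0.7·(11) = 5; E[Up] = 0.8. Best-responding. ✓
Column (type θ₁), facing Down: Left gives 14, Center gives -5, Right gives -1. Proposed Left is best. ✓
Column (type θ₂), facing Down: Left gives -5, Center gives -8, Right gives 7. Proposed Right is best. ✓

Yes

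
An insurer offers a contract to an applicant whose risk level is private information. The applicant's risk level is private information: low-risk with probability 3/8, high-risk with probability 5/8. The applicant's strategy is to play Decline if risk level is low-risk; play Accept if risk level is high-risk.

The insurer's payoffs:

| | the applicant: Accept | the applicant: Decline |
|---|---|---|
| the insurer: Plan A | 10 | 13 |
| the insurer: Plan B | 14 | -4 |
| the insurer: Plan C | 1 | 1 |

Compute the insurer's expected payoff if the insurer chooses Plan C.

Take the expectation over the applicant's risk level, weighting each type's action by its prior probability.
E[Plan C] = 3/8·1 + 5/8·1 = 3/8 + 5/8 = 1

1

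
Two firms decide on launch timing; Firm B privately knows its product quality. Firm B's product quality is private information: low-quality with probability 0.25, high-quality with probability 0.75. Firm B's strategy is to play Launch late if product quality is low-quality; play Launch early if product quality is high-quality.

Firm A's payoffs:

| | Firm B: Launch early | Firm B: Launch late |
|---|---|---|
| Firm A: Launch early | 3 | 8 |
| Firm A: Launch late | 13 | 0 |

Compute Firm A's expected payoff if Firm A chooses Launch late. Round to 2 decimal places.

9.75

E[Launch late] = 0.25·0 + 0.75·13 = 0 + 9.75 = 9.75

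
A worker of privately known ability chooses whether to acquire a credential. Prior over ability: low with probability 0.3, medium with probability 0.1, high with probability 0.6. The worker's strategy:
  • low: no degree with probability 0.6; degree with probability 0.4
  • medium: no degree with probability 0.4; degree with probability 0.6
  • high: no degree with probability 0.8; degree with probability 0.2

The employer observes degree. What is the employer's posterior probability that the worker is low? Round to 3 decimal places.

P(degree) = 0.3·0.4 + 0.1·0.6 + 0.6·0.2 = 0.3
P(low | degree) = (0.3·0.4) / 0.3 = 0.12 / 0.3 = 0.4

0.400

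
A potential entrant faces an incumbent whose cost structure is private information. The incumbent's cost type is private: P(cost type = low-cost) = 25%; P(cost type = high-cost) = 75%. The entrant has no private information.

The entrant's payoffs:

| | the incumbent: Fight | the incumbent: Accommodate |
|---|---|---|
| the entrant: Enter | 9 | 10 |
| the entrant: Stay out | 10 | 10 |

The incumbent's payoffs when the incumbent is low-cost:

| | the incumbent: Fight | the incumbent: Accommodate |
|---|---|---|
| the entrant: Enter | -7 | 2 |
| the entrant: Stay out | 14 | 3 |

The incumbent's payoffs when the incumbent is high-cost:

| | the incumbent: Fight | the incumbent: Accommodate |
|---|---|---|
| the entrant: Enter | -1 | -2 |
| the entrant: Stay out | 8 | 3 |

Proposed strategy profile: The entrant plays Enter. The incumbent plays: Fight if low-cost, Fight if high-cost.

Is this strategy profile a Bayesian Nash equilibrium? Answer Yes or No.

No

A profile is a BNE iff every type of every player is best-responding given beliefs about the other side.
The entrant plays Enter: E[Enter] = 0.25·(9) + 0.75·(9) = 9; E[Stay out] = 10. Not best-responding. ✗
The incumbent (cost type low-cost), facing Enter: Fight gives -7, Accommodate gives 2. Proposed Fight is not best — profitable deviation exists. ✗
The incumbent (cost type high-cost), facing Enter: Fight gives -1, Accommodate gives -2. Proposed Fight is best. ✓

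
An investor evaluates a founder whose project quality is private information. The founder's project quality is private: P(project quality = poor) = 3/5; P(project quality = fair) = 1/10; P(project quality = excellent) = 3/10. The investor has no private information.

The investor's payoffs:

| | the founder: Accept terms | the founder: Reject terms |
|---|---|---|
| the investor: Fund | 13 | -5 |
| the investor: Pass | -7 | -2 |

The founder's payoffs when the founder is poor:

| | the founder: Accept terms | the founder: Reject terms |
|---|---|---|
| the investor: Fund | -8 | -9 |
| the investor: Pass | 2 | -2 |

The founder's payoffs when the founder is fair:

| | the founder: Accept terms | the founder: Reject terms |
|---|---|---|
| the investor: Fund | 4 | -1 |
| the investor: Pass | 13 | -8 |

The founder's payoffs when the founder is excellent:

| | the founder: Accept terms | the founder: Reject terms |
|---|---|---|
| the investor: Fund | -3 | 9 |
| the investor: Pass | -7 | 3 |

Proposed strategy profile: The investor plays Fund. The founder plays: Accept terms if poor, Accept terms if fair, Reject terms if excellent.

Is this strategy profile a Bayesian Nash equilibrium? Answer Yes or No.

The investor plays Fund: E[Fund] = 3/5·(13) + 1/10·(13) + 3/10·(-5) = 38/5; E[Pass] = -11/2. Best-responding. ✓
The founder (project quality poor), facing Fund: Accept terms gives -8, Reject terms gives -9. Proposed Accept terms is best. ✓
The founder (project quality fair), facing Fund: Accept terms gives 4, Reject terms gives -1. Proposed Accept terms is best. ✓
The founder (project quality excellent), facing Fund: Accept terms gives -3, Reject terms gives 9. Proposed Reject terms is best. ✓

Yes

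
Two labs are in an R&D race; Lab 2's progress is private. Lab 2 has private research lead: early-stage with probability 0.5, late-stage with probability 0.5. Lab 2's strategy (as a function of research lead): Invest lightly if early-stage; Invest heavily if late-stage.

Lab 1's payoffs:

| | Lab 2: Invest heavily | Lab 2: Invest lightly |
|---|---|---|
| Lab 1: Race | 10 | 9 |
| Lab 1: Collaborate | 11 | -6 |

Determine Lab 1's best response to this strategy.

Race

Compute Lab 1's expected payoff for each action, taking the expectation over Lab 2's type.
E[Race] = 0.5·(9) + 0.5·(10) = 9.5
E[Collaborate] = 0.5·(-6) + 0.5·(11) = 2.5
Best response: Race (9.5 is the largest).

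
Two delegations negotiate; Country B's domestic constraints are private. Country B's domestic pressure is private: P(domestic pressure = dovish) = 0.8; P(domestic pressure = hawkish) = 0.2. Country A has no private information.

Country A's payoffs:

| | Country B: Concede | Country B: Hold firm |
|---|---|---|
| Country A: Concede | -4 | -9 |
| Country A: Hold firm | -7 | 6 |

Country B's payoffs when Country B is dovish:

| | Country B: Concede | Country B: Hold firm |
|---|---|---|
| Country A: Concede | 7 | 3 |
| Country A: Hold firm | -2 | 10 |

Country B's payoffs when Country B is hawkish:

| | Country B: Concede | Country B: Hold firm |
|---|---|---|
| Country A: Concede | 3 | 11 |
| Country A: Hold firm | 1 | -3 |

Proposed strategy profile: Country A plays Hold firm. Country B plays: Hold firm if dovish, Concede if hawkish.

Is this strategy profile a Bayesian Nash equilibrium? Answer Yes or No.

A profile is a BNE iff every type of every player is best-responding given beliefs about the other side.
Country A plays Hold firm: E[Hold firm] = 0.8·(6) + 0.2·(-7) = 3.4; E[Concede] = -8. Best-responding. ✓
Country B (domestic pressure dovish), facing Hold firm: Concede gives -2, Hold firm gives 10. Proposed Hold firm is best. ✓
Country B (domestic pressure hawkish), facing Hold firm: Concede gives 1, Hold firm gives -3. Proposed Concede is best. ✓

Yes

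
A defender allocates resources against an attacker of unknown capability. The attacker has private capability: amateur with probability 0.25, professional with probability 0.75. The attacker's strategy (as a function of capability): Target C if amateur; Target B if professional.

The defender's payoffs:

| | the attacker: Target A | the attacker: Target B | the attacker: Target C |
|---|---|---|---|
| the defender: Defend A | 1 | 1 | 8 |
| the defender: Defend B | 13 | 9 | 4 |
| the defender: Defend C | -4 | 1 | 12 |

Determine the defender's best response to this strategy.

E[Defend A] = 0.25·(8) + 0.75·(1) = 2.75
E[Defend B] = 0.25·(4) + 0.75·(9) = 7.75
E[Defend C] = 0.25·(12) + 0.75·(1) = 3.75
Best response: Defend B (7.75 is the largest).

Defend B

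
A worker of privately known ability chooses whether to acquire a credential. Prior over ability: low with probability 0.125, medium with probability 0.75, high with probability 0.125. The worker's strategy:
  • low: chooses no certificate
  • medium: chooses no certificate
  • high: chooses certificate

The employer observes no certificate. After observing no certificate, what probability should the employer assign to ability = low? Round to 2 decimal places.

P(no certificate) = 0.125·1 + 0.75·1 + 0.125·0 = 0.875
P(low | no certificate) = (0.125·1) / 0.875 = 0.125 / 0.875 = 0.142857

0.14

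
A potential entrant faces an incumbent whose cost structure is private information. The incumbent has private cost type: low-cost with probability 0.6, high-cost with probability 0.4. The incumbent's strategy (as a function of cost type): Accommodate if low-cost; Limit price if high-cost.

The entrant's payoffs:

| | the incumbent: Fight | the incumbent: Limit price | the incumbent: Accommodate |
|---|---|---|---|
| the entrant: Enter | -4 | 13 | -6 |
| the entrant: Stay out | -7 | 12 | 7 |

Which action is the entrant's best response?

Stay out

E[Enter] = 0.6·(-6) + 0.4·(13) = 1.6
E[Stay out] = 0.6·(7) + 0.4·(12) = 9
Best response: Stay out (9 is the largest).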